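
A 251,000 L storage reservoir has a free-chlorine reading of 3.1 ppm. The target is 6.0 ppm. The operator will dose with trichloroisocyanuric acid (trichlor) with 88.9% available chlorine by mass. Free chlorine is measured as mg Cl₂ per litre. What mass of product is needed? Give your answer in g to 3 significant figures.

Chlorine deficit: 6.0 − 3.1 = 2.9 ppm = 2.9 mg/L as Cl₂.
Cl₂ equivalent needed: 2.9 mg/L × 251,000 L = 727,900 mg = 727.9 g.
Product at 88.9% available chlorine: 727.9 / 0.889 = 818.8 g.

819 g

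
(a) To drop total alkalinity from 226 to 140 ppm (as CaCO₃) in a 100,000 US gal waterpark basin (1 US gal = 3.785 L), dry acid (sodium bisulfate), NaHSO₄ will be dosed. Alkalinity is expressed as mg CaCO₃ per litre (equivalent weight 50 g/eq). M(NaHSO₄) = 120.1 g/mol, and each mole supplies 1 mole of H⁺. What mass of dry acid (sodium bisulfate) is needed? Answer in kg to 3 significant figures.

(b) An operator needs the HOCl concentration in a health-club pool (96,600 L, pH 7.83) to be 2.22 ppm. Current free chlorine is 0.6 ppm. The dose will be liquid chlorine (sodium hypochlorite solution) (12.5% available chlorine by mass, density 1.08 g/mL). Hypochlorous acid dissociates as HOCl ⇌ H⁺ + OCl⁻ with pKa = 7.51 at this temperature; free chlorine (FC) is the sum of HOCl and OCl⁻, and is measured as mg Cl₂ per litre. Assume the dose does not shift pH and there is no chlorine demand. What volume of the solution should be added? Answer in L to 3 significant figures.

(a) 78.2 kg; (b) 4.48 L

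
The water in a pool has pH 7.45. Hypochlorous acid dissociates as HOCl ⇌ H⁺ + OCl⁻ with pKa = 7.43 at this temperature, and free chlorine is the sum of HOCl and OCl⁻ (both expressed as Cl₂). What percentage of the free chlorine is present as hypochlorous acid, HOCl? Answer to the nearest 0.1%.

48.8%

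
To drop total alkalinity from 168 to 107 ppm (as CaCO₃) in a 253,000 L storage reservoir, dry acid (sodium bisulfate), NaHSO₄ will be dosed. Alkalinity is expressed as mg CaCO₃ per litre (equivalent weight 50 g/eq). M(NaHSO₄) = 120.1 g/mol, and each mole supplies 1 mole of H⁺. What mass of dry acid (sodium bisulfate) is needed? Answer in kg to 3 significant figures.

Alkalinity to neutralize: (168 − 107) = 61 mg/L as CaCO₃ × 253,000 L = 15,430 g as CaCO₃.
Equivalents of H⁺ required: 15,430 ÷ 50 g/eq = 308.7 eq = 308.7 mol NaHSO₄.
Mass of NaHSO₄: 308.7 × 120.1 = 37,070 g.

37.1 kg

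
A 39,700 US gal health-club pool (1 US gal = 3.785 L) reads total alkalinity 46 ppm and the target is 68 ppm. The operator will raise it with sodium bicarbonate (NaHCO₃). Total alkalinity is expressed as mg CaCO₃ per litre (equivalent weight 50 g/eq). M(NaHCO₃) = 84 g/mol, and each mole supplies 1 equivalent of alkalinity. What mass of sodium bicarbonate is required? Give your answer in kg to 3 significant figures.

5.55 kg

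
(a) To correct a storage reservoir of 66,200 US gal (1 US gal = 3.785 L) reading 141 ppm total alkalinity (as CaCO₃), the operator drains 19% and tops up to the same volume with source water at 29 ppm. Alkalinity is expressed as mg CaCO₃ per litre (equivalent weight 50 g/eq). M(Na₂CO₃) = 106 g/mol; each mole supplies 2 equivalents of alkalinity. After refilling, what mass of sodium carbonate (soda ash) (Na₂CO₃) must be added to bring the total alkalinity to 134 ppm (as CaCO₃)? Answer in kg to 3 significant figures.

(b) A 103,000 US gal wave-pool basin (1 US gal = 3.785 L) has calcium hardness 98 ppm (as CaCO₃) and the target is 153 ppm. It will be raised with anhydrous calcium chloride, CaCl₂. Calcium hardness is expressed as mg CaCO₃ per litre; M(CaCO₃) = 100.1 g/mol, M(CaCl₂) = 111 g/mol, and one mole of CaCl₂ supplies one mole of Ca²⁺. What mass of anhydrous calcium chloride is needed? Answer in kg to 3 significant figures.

(a) 3.79 kg; (b) 23.8 kg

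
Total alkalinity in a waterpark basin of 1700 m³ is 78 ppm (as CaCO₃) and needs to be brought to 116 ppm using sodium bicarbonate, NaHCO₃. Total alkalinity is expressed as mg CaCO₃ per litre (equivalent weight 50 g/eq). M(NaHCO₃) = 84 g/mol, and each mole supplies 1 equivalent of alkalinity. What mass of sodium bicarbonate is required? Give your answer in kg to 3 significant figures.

109 kg

Volume: 1700 m³ = 1,700,000 L.
Alkalinity to add: (116 − 78) = 38 mg/L as CaCO₃ × 1,700,000 L = 64,600 g as CaCO₃.
Equivalents: 64,600 g ÷ 50 g/eq = 1292 eq.
NaHCO₃ supplies 1 eq per mole → 1292 mol.
Mass: 1292 mol × 84 g/mol = 108,500 g.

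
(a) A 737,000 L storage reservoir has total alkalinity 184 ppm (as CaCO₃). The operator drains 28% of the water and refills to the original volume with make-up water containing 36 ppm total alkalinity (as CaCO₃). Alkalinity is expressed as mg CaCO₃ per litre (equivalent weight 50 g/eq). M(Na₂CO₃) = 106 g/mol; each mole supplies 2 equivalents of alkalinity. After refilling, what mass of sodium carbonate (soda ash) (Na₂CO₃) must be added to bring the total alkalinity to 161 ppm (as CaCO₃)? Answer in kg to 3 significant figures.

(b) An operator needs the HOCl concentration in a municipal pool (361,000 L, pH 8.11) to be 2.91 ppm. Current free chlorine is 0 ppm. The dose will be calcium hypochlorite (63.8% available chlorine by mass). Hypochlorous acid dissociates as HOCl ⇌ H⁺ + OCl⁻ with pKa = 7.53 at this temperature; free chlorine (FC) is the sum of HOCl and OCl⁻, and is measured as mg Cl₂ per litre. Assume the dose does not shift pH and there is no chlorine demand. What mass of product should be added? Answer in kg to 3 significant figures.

(a) 14.4 kg; (b) 7.91 kg

(a) After draining 28% and refilling: 184 × 0.72 + 36 × 0.28 = 142.56 ppm.
(a) Deficit to target: 161 − 142.56 = 18.44 mg/L.
(a) As CaCO₃: 18.44 mg/L × 737,000 L = 13,590 g; ÷ 50 g/eq ÷ 2 = 135.9 mol Na₂CO₃.
(a) Mass: 135.9 × 106 = 14,410 g.

(b) [OCl⁻]/[HOCl] = 10^(pH − pKa) = 10^(8.11 − 7.53) = 3.802; fraction as HOCl = 1/(1 + 3.802) = 0.2083.
(b) Free chlorine required for 2.91 ppm HOCl: 2.91 / 0.2083 = 13.97 ppm.
(b) FC to add: 13.97 − 0 = 13.97 mg/L as Cl₂.
(b) Cl₂ equivalent: 13.97 mg/L × 361,000 L = 5044 g.
(b) Product at 63.8% available Cl: 5044 / 0.638 = 7907 g.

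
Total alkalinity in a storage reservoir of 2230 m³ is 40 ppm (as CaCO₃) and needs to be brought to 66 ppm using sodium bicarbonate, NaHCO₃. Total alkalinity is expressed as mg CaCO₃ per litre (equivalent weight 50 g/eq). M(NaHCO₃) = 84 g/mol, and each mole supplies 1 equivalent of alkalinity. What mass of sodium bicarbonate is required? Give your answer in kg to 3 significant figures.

Volume: 2230 m³ = 2,230,000 L.
Alkalinity to add: (66 − 40) = 26 mg/L as CaCO₃ × 2,230,000 L = 57,980 g as CaCO₃.
Equivalents: 57,980 g ÷ 50 g/eq = 1160 eq.
NaHCO₃ supplies 1 eq per mole → 1160 mol.
Mass: 1160 mol × 84 g/mol = 97,410 g.

97.4 kg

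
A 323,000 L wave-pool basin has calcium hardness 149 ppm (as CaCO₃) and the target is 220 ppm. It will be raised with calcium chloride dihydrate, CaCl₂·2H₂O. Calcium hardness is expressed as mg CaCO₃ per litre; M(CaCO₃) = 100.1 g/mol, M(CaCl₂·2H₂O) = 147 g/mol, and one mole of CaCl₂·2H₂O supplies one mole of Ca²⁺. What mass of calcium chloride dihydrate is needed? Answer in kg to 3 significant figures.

33.7 kg

Hardness to add: (220 − 149) = 71 mg/L as CaCO₃ × 323,000 L = 22,930 g as CaCO₃.
Moles of Ca²⁺ (1 mol Ca²⁺ ≡ 1 mol CaCO₃): 22,930 / 100.1 g/mol = 229.1 mol.
Mass of CaCl₂·2H₂O: 229.1 × 147 = 33,680 g.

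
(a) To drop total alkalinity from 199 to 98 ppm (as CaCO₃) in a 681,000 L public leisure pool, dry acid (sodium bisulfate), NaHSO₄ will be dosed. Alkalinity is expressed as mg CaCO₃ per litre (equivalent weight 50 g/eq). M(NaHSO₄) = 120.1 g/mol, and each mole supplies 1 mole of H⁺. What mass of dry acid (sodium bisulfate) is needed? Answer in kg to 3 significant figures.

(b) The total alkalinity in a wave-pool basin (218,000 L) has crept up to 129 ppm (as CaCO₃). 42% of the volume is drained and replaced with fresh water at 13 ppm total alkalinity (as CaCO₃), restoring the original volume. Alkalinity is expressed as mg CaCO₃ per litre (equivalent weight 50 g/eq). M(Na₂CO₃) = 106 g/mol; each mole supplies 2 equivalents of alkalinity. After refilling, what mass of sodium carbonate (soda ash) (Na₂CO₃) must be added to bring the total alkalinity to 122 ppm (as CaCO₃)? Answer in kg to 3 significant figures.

(a) Alkalinity to neutralize: (199 − 98) = 101 mg/L as CaCO₃ × 681,000 L = 68,780 g as CaCO₃.
(a) Equivalents of H⁺ required: 68,780 ÷ 50 g/eq = 1376 eq = 1376 mol NaHSO₄.
(a) Mass of NaHSO₄: 1376 × 120.1 = 165,200 g.

(b) After draining 42% and refilling: 129 × 0.58 + 13 × 0.42 = 80.28 ppm.
(b) Deficit to target: 122 − 80.28 = 41.72 mg/L.
(b) As CaCO₃: 41.72 mg/L × 218,000 L = 9095 g; ÷ 50 g/eq ÷ 2 = 90.95 mol Na₂CO₃.
(b) Mass: 90.95 × 106 = 9641 g.

(a) 165 kg; (b) 9.64 kg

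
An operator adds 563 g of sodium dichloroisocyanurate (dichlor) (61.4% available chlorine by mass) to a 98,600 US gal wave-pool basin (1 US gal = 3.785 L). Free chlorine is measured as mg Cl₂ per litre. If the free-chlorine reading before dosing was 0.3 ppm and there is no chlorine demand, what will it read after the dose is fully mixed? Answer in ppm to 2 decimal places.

1.23 ppm

Volume: 98,600 US gal × 3.785 L/gal = 373,201 L.
Available chlorine delivered: 563 g × 0.614 = 345.7 g as Cl₂.
Concentration rise: 345.7 g / 373,201 L = 0.9263 mg/L = 0.93 ppm.
Final FC: 0.3 + 0.93 = 1.23 ppm.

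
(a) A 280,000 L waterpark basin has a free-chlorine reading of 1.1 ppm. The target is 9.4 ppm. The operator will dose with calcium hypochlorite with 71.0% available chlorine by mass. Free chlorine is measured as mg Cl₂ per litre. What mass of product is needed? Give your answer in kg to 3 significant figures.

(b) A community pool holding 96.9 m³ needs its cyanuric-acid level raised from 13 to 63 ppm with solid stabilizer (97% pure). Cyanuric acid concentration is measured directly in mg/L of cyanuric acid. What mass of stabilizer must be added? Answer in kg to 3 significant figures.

(a) Chlorine deficit: 9.4 − 1.1 = 8.3 ppm = 8.3 mg/L as Cl₂.
(a) Cl₂ equivalent needed: 8.3 mg/L × 280,000 L = 2,324,000 mg = 2324 g.
(a) Product at 71.0% available chlorine: 2324 / 0.71 = 3273 g.

(b) Volume: 96.9 m³ = 96,900 L.
(b) CYA to add: (63 − 13) = 50 mg/L × 96,900 L = 4845 g cyanuric acid.
(b) At 97% purity: 4845 / 0.97 = 4995 g product.

(a) 3.27 kg; (b) 4.99 kg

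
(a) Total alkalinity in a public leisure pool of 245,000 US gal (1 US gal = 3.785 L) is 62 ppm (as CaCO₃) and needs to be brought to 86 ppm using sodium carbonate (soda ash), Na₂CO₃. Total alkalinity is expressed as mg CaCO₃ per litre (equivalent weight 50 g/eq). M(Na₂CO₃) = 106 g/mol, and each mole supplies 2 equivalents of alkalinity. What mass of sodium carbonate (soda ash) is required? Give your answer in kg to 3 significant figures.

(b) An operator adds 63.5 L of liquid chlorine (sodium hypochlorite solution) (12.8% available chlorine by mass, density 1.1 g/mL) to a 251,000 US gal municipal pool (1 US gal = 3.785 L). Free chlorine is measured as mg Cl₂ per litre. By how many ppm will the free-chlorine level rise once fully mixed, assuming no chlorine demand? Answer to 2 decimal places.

(a) 23.6 kg; (b) 9.41 ppm

(a) Volume: 245,000 US gal × 3.785 L/gal = 927,325 L.
(a) Alkalinity to add: (86 − 62) = 24 mg/L as CaCO₃ × 927,325 L = 22,260 g as CaCO₃.
(a) Equivalents: 22,260 g ÷ 50 g/eq = 445.1 eq.
(a) Each mole of Na₂CO₃ supplies 2 eq, so 445.1 / 2 = 222.6 mol.
(a) Mass: 222.6 mol × 106 g/mol = 23,590 g.

(b) Volume: 251,000 US gal × 3.785 L/gal = 950,035 L.
(b) Mass of solution: 63.5 L × 1000 mL/L × 1.1 g/mL = 69,850 g.
(b) Available chlorine delivered: 69,850 g × 0.128 = 8941 g as Cl₂.
(b) Concentration rise: 8941 g / 950,035 L = 9.411 mg/L = 9.41 ppm.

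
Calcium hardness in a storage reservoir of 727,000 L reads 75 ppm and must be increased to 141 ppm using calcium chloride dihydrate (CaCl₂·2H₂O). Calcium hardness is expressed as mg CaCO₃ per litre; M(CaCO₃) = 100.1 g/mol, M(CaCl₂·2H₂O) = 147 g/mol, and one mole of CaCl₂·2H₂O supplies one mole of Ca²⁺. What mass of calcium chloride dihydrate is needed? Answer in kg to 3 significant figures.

70.5 kg

Hardness to add: (141 − 75) = 66 mg/L as CaCO₃ × 727,000 L = 47,980 g as CaCO₃.
Moles of Ca²⁺ (1 mol Ca²⁺ ≡ 1 mol CaCO₃): 47,980 / 100.1 g/mol = 479.3 mol.
Mass of CaCl₂·2H₂O: 479.3 × 147 = 70,460 g.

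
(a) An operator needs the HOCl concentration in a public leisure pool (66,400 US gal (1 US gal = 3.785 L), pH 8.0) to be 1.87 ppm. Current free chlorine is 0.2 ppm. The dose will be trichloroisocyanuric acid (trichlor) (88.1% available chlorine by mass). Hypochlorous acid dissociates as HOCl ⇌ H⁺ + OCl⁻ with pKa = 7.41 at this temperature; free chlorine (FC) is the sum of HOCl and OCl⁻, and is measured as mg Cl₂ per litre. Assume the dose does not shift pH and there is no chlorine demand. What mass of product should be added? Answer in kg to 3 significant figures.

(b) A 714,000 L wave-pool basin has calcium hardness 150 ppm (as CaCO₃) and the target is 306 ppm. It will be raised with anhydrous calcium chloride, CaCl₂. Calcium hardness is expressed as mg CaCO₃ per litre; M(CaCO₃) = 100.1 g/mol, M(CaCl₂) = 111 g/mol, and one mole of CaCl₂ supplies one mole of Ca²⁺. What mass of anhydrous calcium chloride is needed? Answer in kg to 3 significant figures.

(a) 2.55 kg; (b) 124 kg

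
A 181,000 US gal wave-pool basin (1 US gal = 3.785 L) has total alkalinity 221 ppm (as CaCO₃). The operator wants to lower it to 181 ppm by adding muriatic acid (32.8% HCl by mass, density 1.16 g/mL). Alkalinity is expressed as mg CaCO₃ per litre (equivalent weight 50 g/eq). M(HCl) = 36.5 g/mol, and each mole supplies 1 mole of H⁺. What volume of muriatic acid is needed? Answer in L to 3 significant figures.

52.6 L

Volume: 181,000 US gal × 3.785 L/gal = 685,085 L.
Alkalinity to neutralize: (221 − 181) = 40 mg/L as CaCO₃ × 685,085 L = 27,400 g as CaCO₃.
Equivalents of H⁺ required: 27,400 ÷ 50 g/eq = 548.1 eq = 548.1 mol HCl.
Mass of HCl: 548.1 × 36.5 = 20,000 g.
Mass of 32.8% solution: 20,000 / 0.328 = 60,990 g.
Volume: 60,990 g ÷ 1.16 g/mL = 52,580 mL.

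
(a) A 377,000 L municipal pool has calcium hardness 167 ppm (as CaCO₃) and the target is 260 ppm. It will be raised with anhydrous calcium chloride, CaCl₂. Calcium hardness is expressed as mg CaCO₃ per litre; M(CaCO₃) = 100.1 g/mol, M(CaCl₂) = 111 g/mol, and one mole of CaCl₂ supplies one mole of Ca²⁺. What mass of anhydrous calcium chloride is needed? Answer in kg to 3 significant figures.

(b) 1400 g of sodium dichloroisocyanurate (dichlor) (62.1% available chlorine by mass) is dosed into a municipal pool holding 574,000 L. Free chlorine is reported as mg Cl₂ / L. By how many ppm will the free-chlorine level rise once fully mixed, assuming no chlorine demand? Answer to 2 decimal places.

(a) Hardness to add: (260 − 167) = 93 mg/L as CaCO₃ × 377,000 L = 35,060 g as CaCO₃.
(a) Moles of Ca²⁺ (1 mol Ca²⁺ ≡ 1 mol CaCO₃): 35,060 / 100.1 g/mol = 350.3 mol.
(a) Mass of CaCl₂: 350.3 × 111 = 38,880 g.

(b) Available chlorine delivered: 1400 g × 0.621 = 869.4 g as Cl₂.
(b) Concentration rise: 869.4 g / 574,000 L = 1.515 mg/L = 1.51 ppm.

(a) 38.9 kg; (b) 1.51 ppm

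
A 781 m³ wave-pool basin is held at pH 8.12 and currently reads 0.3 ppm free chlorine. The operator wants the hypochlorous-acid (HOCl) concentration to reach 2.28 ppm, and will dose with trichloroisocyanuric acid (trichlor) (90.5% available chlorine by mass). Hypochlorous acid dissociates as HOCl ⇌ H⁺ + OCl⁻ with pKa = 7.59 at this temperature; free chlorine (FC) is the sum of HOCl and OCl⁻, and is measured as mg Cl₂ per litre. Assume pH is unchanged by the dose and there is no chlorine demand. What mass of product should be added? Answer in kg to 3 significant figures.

Volume: 781 m³ = 781,000 L.
[OCl⁻]/[HOCl] = 10^(pH − pKa) = 10^(8.12 − 7.59) = 3.388; fraction as HOCl = 1/(1 + 3.388) = 0.2279.
Free chlorine required for 2.28 ppm HOCl: 2.28 / 0.2279 = 10.01 ppm.
FC to add: 10.01 − 0.3 = 9.706 mg/L as Cl₂.
Cl₂ equivalent: 9.706 mg/L × 781,000 L = 7580 g.
Product at 90.5% available Cl: 7580 / 0.905 = 8376 g.

8.38 kg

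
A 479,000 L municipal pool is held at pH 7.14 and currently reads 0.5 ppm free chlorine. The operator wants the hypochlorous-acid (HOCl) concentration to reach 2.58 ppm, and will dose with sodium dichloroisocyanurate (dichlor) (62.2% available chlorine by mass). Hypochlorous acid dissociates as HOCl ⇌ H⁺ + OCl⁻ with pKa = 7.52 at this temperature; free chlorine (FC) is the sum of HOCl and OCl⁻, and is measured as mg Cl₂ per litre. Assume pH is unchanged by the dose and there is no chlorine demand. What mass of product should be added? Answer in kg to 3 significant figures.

2.43 kg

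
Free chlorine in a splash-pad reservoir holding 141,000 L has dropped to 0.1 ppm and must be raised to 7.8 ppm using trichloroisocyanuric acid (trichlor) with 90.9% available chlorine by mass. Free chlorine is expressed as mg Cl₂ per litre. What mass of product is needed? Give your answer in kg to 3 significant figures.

1.19 kg

Chlorine deficit: 7.8 − 0.1 = 7.7 ppm = 7.7 mg/L as Cl₂.
Cl₂ equivalent needed: 7.7 mg/L × 141,000 L = 1,086,000 mg = 1086 g.
Product at 90.9% available chlorine: 1086 / 0.909 = 1194 g.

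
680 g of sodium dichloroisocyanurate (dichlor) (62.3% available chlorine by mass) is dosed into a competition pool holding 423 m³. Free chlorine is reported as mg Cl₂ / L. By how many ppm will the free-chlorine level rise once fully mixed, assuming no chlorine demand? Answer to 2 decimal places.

1.00 ppm

Volume: 423 m³ = 423,000 L.
Available chlorine delivered: 680 g × 0.623 = 423.6 g as Cl₂.
Concentration rise: 423.6 g / 423,000 L = 1.002 mg/L = 1.00 ppm.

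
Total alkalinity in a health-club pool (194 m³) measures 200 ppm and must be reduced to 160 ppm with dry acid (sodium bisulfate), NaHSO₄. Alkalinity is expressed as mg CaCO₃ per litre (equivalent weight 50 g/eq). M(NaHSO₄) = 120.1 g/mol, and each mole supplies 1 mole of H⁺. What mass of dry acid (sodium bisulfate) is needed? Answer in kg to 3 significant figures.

Volume: 194 m³ = 194,000 L.
Alkalinity to neutralize: (200 − 160) = 40 mg/L as CaCO₃ × 194,000 L = 7760 g as CaCO₃.
Equivalents of H⁺ required: 7760 ÷ 50 g/eq = 155.2 eq = 155.2 mol NaHSO₄.
Mass of NaHSO₄: 155.2 × 120.1 = 18,640 g.

18.6 kg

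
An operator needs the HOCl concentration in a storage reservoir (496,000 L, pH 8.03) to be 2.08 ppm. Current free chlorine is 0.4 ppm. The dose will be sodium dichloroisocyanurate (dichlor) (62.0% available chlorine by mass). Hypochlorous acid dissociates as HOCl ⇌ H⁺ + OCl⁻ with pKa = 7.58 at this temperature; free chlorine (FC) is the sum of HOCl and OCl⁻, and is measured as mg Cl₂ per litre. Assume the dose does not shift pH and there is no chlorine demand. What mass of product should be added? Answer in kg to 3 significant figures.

[OCl⁻]/[HOCl] = 10^(pH − pKa) = 10^(8.03 − 7.58) = 2.818; fraction as HOCl = 1/(1 + 2.818) = 0.2619.
Free chlorine required for 2.08 ppm HOCl: 2.08 / 0.2619 = 7.942 ppm.
FC to add: 7.942 − 0.4 = 7.542 mg/L as Cl₂.
Cl₂ equivalent: 7.542 mg/L × 496,000 L = 3741 g.
Product at 62.0% available Cl: 3741 / 0.62 = 6034 g.

6.03 kg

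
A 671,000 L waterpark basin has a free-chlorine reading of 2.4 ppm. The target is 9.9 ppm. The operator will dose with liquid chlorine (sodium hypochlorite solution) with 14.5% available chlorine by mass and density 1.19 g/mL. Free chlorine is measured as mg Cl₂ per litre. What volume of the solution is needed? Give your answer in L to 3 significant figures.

29.2 L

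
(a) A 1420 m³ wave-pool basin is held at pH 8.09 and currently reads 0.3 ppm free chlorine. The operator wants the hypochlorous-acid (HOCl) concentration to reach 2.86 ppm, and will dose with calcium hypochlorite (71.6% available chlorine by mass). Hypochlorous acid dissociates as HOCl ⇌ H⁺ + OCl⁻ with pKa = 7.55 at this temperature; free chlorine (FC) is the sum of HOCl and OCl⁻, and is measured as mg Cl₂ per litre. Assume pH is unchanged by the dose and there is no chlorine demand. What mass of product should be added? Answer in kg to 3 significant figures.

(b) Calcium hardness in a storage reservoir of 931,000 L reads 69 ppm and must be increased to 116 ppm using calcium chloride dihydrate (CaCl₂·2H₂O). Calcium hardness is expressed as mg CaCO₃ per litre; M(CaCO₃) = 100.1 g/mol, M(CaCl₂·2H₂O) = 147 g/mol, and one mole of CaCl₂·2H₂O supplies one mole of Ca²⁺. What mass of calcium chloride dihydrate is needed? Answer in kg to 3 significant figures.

(a) Volume: 1420 m³ = 1,420,000 L.
(a) [OCl⁻]/[HOCl] = 10^(pH − pKa) = 10^(8.09 − 7.55) = 3.467; fraction as HOCl = 1/(1 + 3.467) = 0.2238.
(a) Free chlorine required for 2.86 ppm HOCl: 2.86 / 0.2238 = 12.78 ppm.
(a) FC to add: 12.78 − 0.3 = 12.48 mg/L as Cl₂.
(a) Cl₂ equivalent: 12.48 mg/L × 1,420,000 L = 17,720 g.
(a) Product at 71.6% available Cl: 17,720 / 0.716 = 24,740 g.

(b) Hardness to add: (116 − 69) = 47 mg/L as CaCO₃ × 931,000 L = 43,760 g as CaCO₃.
(b) Moles of Ca²⁺ (1 mol Ca²⁺ ≡ 1 mol CaCO₃): 43,760 / 100.1 g/mol = 437.1 mol.
(b) Mass of CaCl₂·2H₂O: 437.1 × 147 = 64,260 g.

(a) 24.7 kg; (b) 64.3 kg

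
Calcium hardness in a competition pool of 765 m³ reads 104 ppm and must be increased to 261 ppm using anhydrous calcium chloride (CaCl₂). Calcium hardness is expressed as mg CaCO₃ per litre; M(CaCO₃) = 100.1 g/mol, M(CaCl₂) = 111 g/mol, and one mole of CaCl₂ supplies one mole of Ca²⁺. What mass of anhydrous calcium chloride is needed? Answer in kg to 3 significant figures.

Volume: 765 m³ = 765,000 L.
Hardness to add: (261 − 104) = 157 mg/L as CaCO₃ × 765,000 L = 120,100 g as CaCO₃.
Moles of Ca²⁺ (1 mol Ca²⁺ ≡ 1 mol CaCO₃): 120,100 / 100.1 g/mol = 1200 mol.
Mass of CaCl₂: 1200 × 111 = 133,200 g.

133 kg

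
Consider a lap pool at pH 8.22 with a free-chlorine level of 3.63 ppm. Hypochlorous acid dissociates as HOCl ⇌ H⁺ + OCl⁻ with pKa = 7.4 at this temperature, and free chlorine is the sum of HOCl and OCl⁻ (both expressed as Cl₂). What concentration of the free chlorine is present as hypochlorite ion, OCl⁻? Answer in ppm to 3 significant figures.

[OCl⁻]/[HOCl] = 10^(pH − pKa) = 10^(8.22 − 7.4) = 10^0.82 = 6.607.
Fraction as HOCl = 1 / (1 + 6.607) = 0.1315.
OCl⁻ = (1 − 0.1315) × 3.63 ppm = 3.153 ppm.

3.15 ppm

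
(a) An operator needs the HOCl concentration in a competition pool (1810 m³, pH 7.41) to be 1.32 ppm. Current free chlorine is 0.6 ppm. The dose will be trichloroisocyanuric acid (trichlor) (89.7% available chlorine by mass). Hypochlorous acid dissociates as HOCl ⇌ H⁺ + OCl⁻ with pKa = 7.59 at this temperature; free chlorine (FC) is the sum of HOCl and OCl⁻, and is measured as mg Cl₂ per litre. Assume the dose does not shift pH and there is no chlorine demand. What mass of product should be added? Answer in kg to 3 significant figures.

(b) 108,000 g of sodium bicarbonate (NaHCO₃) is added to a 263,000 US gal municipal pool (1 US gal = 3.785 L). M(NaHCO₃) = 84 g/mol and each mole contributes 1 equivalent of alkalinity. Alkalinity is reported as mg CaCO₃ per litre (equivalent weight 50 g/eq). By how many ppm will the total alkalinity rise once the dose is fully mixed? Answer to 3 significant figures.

(a) Volume: 1810 m³ = 1,810,000 L.
(a) [OCl⁻]/[HOCl] = 10^(pH − pKa) = 10^(7.41 − 7.59) = 0.6607; fraction as HOCl = 1/(1 + 0.6607) = 0.6022.
(a) Free chlorine required for 1.32 ppm HOCl: 1.32 / 0.6022 = 2.192 ppm.
(a) FC to add: 2.192 − 0.6 = 1.592 mg/L as Cl₂.
(a) Cl₂ equivalent: 1.592 mg/L × 1,810,000 L = 2882 g.
(a) Product at 89.7% available Cl: 2882 / 0.897 = 3213 g.

(b) Volume: 263,000 US gal × 3.785 L/gal = 995,455 L.
(b) Moles of NaHCO₃: 108,000 g ÷ 84 g/mol = 1286 mol → 1286 eq of alkalinity.
(b) As CaCO₃: 1286 eq × 50 g/eq = 64,290 g.
(b) Rise: 64,290 g / 995,455 L × 1000 = 64.58 mg/L.

(a) 3.21 kg; (b) 64.6 ppm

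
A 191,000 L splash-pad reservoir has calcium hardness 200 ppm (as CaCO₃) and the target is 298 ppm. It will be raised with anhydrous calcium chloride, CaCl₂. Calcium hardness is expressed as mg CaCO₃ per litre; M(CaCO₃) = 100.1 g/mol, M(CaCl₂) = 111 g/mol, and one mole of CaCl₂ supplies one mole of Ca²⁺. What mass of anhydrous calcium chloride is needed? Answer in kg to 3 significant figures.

Hardness to add: (298 − 200) = 98 mg/L as CaCO₃ × 191,000 L = 18,720 g as CaCO₃.
Moles of Ca²⁺ (1 mol Ca²⁺ ≡ 1 mol CaCO₃): 18,720 / 100.1 g/mol = 187 mol.
Mass of CaCl₂: 187 × 111 = 20,760 g.

20.8 kg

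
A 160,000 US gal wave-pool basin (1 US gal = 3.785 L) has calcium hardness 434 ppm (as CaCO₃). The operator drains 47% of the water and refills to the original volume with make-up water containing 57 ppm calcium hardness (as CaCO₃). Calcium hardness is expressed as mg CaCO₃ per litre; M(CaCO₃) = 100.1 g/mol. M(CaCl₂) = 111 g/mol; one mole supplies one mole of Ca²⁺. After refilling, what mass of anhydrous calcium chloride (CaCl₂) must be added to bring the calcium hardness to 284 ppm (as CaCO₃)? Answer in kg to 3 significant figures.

18.3 kg

Volume: 160,000 US gal × 3.785 L/gal = 605,600 L.
After draining 47% and refilling: 434 × 0.53 + 57 × 0.47 = 256.81 ppm.
Deficit to target: 284 − 256.81 = 27.19 mg/L.
As CaCO₃: 27.19 mg/L × 605,600 L = 16,470 g; ÷ 100.1 = 164.5 mol Ca²⁺.
Mass: 164.5 × 111 = 18,260 g.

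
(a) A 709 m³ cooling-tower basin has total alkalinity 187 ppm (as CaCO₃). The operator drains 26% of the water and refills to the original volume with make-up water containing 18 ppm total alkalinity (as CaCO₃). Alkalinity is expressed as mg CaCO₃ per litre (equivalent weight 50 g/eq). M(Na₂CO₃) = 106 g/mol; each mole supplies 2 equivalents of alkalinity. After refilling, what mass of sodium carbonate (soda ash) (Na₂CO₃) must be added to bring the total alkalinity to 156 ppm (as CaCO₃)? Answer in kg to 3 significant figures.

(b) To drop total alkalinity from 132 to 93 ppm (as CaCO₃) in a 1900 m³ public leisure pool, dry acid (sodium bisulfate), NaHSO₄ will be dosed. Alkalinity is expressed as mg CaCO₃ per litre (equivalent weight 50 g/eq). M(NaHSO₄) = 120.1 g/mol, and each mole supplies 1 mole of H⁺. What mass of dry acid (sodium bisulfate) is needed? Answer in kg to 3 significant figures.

(a) Volume: 709 m³ = 709,000 L.
(a) After draining 26% and refilling: 187 × 0.74 + 18 × 0.26 = 143.06 ppm.
(a) Deficit to target: 156 − 143.06 = 12.94 mg/L.
(a) As CaCO₃: 12.94 mg/L × 709,000 L = 9174 g; ÷ 50 g/eq ÷ 2 = 91.74 mol Na₂CO₃.
(a) Mass: 91.74 × 106 = 9725 g.

(b) Volume: 1900 m³ = 1,900,000 L.
(b) Alkalinity to neutralize: (132 − 93) = 39 mg/L as CaCO₃ × 1,900,000 L = 74,100 g as CaCO₃.
(b) Equivalents of H⁺ required: 74,100 ÷ 50 g/eq = 1482 eq = 1482 mol NaHSO₄.
(b) Mass of NaHSO₄: 1482 × 120.1 = 178,000 g.

(a) 9.72 kg; (b) 178 kg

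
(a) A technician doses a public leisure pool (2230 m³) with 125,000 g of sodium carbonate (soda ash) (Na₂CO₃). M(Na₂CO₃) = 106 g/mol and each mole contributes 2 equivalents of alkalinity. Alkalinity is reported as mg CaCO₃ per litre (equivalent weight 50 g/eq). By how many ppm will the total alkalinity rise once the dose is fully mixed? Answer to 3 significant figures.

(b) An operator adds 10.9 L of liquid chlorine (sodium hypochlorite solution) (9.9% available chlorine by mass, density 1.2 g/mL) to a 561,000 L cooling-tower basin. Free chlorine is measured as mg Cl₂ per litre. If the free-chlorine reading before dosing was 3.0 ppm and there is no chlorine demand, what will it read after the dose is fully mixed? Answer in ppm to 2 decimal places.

(a) 52.9 ppm; (b) 5.31 ppm

(a) Volume: 2230 m³ = 2,230,000 L.
(a) Moles of Na₂CO₃: 125,000 g ÷ 106 g/mol = 1179 mol → 2358 eq of alkalinity.
(a) As CaCO₃: 2358 eq × 50 g/eq = 117,900 g.
(a) Rise: 117,900 g / 2,230,000 L × 1000 = 52.88 mg/L.

(b) Mass of solution: 10.9 L × 1000 mL/L × 1.2 g/mL = 13,080 g.
(b) Available chlorine delivered: 13,080 g × 0.099 = 1295 g as Cl₂.
(b) Concentration rise: 1295 g / 561,000 L = 2.308 mg/L = 2.31 ppm.
(b) Final FC: 3.0 + 2.31 = 5.31 ppm.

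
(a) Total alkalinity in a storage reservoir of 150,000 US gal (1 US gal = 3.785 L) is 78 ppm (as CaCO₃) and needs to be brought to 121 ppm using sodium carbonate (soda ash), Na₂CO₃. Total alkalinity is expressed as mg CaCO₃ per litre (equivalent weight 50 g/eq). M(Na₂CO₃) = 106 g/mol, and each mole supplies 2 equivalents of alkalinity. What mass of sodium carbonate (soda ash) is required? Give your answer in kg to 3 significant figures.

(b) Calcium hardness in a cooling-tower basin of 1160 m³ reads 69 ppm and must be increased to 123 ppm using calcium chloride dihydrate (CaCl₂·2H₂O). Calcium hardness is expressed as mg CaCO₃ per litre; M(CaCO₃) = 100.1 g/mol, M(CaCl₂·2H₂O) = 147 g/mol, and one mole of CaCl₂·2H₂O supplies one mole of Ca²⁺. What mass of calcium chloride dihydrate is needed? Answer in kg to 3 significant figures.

(a) 25.9 kg; (b) 92.0 kg

(a) Volume: 150,000 US gal × 3.785 L/gal = 567,750 L.
(a) Alkalinity to add: (121 − 78) = 43 mg/L as CaCO₃ × 567,750 L = 24,410 g as CaCO₃.
(a) Equivalents: 24,410 g ÷ 50 g/eq = 488.3 eq.
(a) Each mole of Na₂CO₃ supplies 2 eq, so 488.3 / 2 = 244.1 mol.
(a) Mass: 244.1 mol × 106 g/mol = 25,880 g.

(b) Volume: 1160 m³ = 1,160,000 L.
(b) Hardness to add: (123 − 69) = 54 mg/L as CaCO₃ × 1,160,000 L = 62,640 g as CaCO₃.
(b) Moles of Ca²⁺ (1 mol Ca²⁺ ≡ 1 mol CaCO₃): 62,640 / 100.1 g/mol = 625.8 mol.
(b) Mass of CaCl₂·2H₂O: 625.8 × 147 = 91,990 g.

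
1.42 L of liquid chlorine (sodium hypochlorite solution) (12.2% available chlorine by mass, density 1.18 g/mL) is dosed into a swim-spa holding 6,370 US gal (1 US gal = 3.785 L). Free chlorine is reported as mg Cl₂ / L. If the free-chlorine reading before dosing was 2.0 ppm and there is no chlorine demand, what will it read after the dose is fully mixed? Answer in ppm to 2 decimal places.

10.48 ppm

Volume: 6,370 US gal × 3.785 L/gal = 24,110 L.
Mass of solution: 1.42 L × 1000 mL/L × 1.18 g/mL = 1676 g.
Available chlorine delivered: 1676 g × 0.122 = 204.4 g as Cl₂.
Concentration rise: 204.4 g / 24,110 L = 8.479 mg/L = 8.48 ppm.
Final FC: 2.0 + 8.48 = 10.48 ppm.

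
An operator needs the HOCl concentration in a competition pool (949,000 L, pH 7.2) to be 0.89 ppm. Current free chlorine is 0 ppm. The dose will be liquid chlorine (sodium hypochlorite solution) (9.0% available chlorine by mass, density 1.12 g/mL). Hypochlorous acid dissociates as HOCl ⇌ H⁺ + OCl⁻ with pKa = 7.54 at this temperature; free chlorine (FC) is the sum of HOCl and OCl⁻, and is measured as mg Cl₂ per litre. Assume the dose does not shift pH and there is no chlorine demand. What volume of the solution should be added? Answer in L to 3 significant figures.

[OCl⁻]/[HOCl] = 10^(pH − pKa) = 10^(7.2 − 7.54) = 0.4571; fraction as HOCl = 1/(1 + 0.4571) = 0.6863.
Free chlorine required for 0.89 ppm HOCl: 0.89 / 0.6863 = 1.297 ppm.
FC to add: 1.297 − 0 = 1.297 mg/L as Cl₂.
Cl₂ equivalent: 1.297 mg/L × 949,000 L = 1231 g.
Product at 9.0% available Cl: 1231 / 0.09 = 13,670 g.
Volume: 13,670 g ÷ 1.12 g/mL = 12,210 mL.

12.2 L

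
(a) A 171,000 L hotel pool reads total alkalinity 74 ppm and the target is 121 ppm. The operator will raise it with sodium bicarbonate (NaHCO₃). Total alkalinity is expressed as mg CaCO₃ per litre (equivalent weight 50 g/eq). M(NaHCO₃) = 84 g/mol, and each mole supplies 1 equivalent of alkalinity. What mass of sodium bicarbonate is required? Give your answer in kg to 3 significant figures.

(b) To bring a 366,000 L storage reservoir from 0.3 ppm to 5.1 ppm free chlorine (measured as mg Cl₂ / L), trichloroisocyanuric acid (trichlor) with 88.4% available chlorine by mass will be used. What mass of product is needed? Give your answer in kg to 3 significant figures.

(a) Alkalinity to add: (121 − 74) = 47 mg/L as CaCO₃ × 171,000 L = 8037 g as CaCO₃.
(a) Equivalents: 8037 g ÷ 50 g/eq = 160.7 eq.
(a) NaHCO₃ supplies 1 eq per mole → 160.7 mol.
(a) Mass: 160.7 mol × 84 g/mol = 13,500 g.

(b) Chlorine deficit: 5.1 − 0.3 = 4.8 ppm = 4.8 mg/L as Cl₂.
(b) Cl₂ equivalent needed: 4.8 mg/L × 366,000 L = 1,757,000 mg = 1757 g.
(b) Product at 88.4% available chlorine: 1757 / 0.884 = 1987 g.

(a) 13.5 kg; (b) 1.99 kg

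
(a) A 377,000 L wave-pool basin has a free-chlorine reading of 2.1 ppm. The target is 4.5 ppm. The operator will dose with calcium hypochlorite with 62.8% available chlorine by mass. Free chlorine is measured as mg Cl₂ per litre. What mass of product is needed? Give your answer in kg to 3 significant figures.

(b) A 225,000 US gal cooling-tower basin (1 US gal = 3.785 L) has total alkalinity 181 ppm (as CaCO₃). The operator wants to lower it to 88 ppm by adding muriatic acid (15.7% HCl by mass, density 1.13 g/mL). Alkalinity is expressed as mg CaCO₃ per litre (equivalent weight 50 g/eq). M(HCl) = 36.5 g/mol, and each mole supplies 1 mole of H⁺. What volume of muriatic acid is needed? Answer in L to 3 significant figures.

(a) 1.44 kg; (b) 326 L

(a) Chlorine deficit: 4.5 − 2.1 = 2.4 ppm = 2.4 mg/L as Cl₂.
(a) Cl₂ equivalent needed: 2.4 mg/L × 377,000 L = 904,800 mg = 904.8 g.
(a) Product at 62.8% available chlorine: 904.8 / 0.628 = 1441 g.

(b) Volume: 225,000 US gal × 3.785 L/gal = 851,625 L.
(b) Alkalinity to neutralize: (181 − 88) = 93 mg/L as CaCO₃ × 851,625 L = 79,200 g as CaCO₃.
(b) Equivalents of H⁺ required: 79,200 ÷ 50 g/eq = 1584 eq = 1584 mol HCl.
(b) Mass of HCl: 1584 × 36.5 = 57,820 g.
(b) Mass of 15.7% solution: 57,820 / 0.157 = 368,300 g.
(b) Volume: 368,300 g ÷ 1.13 g/mL = 325,900 mL.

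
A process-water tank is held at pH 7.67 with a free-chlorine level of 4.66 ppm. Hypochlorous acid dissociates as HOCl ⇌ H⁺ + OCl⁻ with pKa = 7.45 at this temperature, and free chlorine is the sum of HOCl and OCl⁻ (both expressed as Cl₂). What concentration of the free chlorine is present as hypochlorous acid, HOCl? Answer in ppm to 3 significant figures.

[OCl⁻]/[HOCl] = 10^(pH − pKa) = 10^(7.67 − 7.45) = 10^0.22 = 1.66.
Fraction as HOCl = 1 / (1 + 1.66) = 0.376.
HOCl = 0.376 × 4.66 ppm = 1.752 ppm.

1.75 ppm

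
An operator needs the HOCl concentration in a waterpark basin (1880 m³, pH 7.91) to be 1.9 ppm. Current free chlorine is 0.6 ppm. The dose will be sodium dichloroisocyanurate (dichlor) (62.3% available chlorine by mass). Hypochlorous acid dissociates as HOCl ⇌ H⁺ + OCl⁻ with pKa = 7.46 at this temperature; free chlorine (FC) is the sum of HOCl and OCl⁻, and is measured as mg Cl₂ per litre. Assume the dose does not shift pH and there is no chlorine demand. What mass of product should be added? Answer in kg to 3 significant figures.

20.1 kg

Volume: 1880 m³ = 1,880,000 L.
[OCl⁻]/[HOCl] = 10^(pH − pKa) = 10^(7.91 − 7.46) = 2.818; fraction as HOCl = 1/(1 + 2.818) = 0.2619.
Free chlorine required for 1.9 ppm HOCl: 1.9 / 0.2619 = 7.255 ppm.
FC to add: 7.255 − 0.6 = 6.655 mg/L as Cl₂.
Cl₂ equivalent: 6.655 mg/L × 1,880,000 L = 12,510 g.
Product at 62.3% available Cl: 12,510 / 0.623 = 20,080 g.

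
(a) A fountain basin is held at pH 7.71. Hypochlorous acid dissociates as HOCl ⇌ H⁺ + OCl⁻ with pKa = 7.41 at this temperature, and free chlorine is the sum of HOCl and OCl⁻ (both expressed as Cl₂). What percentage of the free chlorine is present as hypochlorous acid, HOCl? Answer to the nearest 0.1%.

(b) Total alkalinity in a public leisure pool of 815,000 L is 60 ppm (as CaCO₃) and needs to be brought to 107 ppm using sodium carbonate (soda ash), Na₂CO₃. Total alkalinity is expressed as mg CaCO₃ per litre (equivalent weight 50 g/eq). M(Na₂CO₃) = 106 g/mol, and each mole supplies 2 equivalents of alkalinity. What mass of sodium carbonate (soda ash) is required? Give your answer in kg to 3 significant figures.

(a) 33.4%; (b) 40.6 kg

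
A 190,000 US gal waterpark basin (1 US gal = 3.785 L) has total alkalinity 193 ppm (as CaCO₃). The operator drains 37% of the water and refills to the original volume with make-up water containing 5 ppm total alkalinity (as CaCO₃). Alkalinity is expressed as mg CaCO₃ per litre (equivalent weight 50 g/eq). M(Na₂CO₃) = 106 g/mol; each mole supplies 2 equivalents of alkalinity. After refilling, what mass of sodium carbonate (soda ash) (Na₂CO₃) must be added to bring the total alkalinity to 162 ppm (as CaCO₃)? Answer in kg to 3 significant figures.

29.4 kg

Volume: 190,000 US gal × 3.785 L/gal = 719,150 L.
After draining 37% and refilling: 193 × 0.63 + 5 × 0.37 = 123.44 ppm.
Deficit to target: 162 − 123.44 = 38.56 mg/L.
As CaCO₃: 38.56 mg/L × 719,150 L = 27,730 g; ÷ 50 g/eq ÷ 2 = 277.3 mol Na₂CO₃.
Mass: 277.3 × 106 = 29,390 g.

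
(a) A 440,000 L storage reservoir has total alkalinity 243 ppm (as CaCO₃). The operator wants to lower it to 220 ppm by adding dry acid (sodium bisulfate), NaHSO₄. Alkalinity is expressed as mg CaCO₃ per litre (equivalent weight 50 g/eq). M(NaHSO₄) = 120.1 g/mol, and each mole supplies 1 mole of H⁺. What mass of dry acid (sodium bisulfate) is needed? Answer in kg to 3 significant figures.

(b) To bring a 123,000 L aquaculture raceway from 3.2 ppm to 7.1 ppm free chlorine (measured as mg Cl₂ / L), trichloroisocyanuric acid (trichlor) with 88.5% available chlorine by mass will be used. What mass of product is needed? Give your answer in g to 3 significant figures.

(a) 24.3 kg; (b) 542 g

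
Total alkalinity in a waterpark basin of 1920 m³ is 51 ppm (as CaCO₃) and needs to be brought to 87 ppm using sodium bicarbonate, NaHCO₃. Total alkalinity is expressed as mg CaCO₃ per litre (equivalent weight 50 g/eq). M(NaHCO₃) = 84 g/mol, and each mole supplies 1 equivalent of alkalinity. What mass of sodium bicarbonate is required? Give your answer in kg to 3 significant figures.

Volume: 1920 m³ = 1,920,000 L.
Alkalinity to add: (87 − 51) = 36 mg/L as CaCO₃ × 1,920,000 L = 69,120 g as CaCO₃.
Equivalents: 69,120 g ÷ 50 g/eq = 1382 eq.
NaHCO₃ supplies 1 eq per mole → 1382 mol.
Mass: 1382 mol × 84 g/mol = 116,100 g.

116 kg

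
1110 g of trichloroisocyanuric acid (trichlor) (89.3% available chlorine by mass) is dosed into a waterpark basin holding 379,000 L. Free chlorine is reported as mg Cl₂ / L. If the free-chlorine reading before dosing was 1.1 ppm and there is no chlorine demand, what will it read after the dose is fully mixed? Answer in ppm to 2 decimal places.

3.72 ppm

Available chlorine delivered: 1110 g × 0.893 = 991.2 g as Cl₂.
Concentration rise: 991.2 g / 379,000 L = 2.615 mg/L = 2.62 ppm.
Final FC: 1.1 + 2.62 = 3.72 ppm.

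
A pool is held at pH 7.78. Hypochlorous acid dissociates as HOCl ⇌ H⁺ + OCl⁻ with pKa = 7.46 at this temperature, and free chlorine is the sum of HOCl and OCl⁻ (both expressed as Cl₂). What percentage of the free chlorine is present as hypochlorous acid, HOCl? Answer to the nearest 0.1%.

[OCl⁻]/[HOCl] = 10^(pH − pKa) = 10^(7.78 − 7.46) = 10^0.32 = 2.089.
Fraction as HOCl = 1 / (1 + 2.089) = 0.3237.

32.4%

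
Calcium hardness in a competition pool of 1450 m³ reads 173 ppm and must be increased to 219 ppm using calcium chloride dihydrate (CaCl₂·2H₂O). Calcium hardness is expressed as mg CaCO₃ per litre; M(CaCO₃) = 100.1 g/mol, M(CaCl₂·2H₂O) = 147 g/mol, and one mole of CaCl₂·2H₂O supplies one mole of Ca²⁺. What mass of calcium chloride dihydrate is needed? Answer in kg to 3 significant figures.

Volume: 1450 m³ = 1,450,000 L.
Hardness to add: (219 − 173) = 46 mg/L as CaCO₃ × 1,450,000 L = 66,700 g as CaCO₃.
Moles of Ca²⁺ (1 mol Ca²⁺ ≡ 1 mol CaCO₃): 66,700 / 100.1 g/mol = 666.3 mol.
Mass of CaCl₂·2H₂O: 666.3 × 147 = 97,950 g.

98.0 kg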